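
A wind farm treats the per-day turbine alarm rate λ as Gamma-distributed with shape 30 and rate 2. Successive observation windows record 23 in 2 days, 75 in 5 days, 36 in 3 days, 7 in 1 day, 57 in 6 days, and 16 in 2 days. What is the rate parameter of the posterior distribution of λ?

Total count: 23 + 75 + 36 + 7 + 57 + 16 = 214.
Total exposure: 2 + 5 + 3 + 1 + 6 + 2 = 19 days.
Conjugate update: add total count to the shape and total exposure to the rate, giving Gamma(244, 21).

21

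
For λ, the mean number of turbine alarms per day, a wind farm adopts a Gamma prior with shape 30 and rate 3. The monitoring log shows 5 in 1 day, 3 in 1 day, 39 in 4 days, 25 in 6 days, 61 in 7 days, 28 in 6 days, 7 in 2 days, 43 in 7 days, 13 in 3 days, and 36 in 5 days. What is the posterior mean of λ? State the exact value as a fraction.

Total count: 5 + 3 + 39 + 25 + 61 + 28 + 7 + 43 + 13 + 36 = 260.
Total exposure: 1 + 1 + 4 + 6 + 7 + 6 + 2 + 7 + 3 + 5 = 42 days.
The Gamma prior is conjugate for the Poisson rate, so λ | data ~ Gamma(30+260, 3+42) = Gamma(290, 45).
Posterior mean = α'/β' = 290/45 = 58/9.

58/9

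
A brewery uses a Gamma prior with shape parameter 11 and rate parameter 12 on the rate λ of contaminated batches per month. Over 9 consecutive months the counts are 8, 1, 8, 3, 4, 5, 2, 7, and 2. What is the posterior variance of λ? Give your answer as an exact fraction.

17/147

Total count: 8 + 1 + 8 + 3 + 4 + 5 + 2 + 7 + 2 = 40.
Total exposure: 9 months.
By Gamma–Poisson conjugacy, the posterior is Gamma(α + Σx, β + Σt) = Gamma(11 + 40, 12 + 9) = Gamma(51, 21).
Posterior variance = α'/β'² = 51/441 = 17/147.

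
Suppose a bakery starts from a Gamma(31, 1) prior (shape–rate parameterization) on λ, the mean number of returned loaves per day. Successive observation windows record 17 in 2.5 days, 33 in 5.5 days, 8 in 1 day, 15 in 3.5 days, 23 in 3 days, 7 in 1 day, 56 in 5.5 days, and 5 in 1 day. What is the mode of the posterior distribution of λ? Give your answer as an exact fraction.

97/12

Total count: 17 + 33 + 8 + 15 + 23 + 7 + 56 + 5 = 164.
Total exposure: 2.5 + 5.5 + 1 + 3.5 + 3 + 1 + 5.5 + 1 = 23 days.
The Gamma prior is conjugate for the Poisson rate, so λ | data ~ Gamma(31+164, 1+23) = Gamma(195, 24).
Posterior mode = (α'−1)/β' = 194/24 = 97/12.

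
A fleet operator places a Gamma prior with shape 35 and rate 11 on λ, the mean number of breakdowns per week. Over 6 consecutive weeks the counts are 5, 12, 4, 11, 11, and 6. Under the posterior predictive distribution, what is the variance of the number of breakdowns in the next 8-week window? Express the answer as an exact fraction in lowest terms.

Total count: 5 + 12 + 4 + 11 + 11 + 6 = 49.
Total exposure: 6 weeks.
The Gamma prior is conjugate for the Poisson rate, so λ | data ~ Gamma(35+49, 11+6) = Gamma(84, 17).
The posterior predictive for a window of length T is Negative Binomial with variance T·α'·(β'+T)/β'² = 8·84·25/289 = 16800/289.

16800/289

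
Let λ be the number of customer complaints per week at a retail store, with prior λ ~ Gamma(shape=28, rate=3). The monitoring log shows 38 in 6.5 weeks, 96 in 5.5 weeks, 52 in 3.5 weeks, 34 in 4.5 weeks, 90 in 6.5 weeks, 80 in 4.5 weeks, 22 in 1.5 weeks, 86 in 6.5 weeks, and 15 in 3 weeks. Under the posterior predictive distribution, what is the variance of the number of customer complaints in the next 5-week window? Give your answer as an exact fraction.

Total count: 38 + 96 + 52 + 34 + 90 + 80 + 22 + 86 + 15 = 513.
Total exposure: 6.5 + 5.5 + 3.5 + 4.5 + 6.5 + 4.5 + 1.5 + 6.5 + 3 = 42 weeks.
Gamma(α, β) with Poisson data over total exposure Σt gives posterior Gamma(α+Σx, β+Σt) = Gamma(541, 45).
The posterior predictive for a window of length T is Negative Binomial with variance T·α'·(β'+T)/β'² = 5·541·50/2025 = 5410/81.

5410/81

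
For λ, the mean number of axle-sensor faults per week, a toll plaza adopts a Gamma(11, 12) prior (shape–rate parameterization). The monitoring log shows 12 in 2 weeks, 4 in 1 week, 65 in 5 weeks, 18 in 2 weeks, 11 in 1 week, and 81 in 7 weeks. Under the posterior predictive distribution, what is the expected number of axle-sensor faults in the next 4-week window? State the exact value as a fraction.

404/15

Total count: 12 + 4 + 65 + 18 + 11 + 81 = 191.
Total exposure: 2 + 1 + 5 + 2 + 1 + 7 = 18 weeks.
By Gamma–Poisson conjugacy, the posterior is Gamma(α + Σx, β + Σt) = Gamma(11 + 191, 12 + 18) = Gamma(202, 30).
Predictive mean over a 4-week window = T·E[λ|data] = 4·202/30 = 404/15.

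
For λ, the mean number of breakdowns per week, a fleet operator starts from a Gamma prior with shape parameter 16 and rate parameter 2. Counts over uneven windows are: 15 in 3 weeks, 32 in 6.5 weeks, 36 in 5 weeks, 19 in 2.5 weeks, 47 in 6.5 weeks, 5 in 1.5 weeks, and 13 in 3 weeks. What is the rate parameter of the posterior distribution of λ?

Total count: 15 + 32 + 36 + 19 + 47 + 5 + 13 = 167.
Total exposure: 3 + 6.5 + 5 + 2.5 + 6.5 + 1.5 + 3 = 28 weeks.
Posterior: α' = 16 + 167 = 183, β' = 2 + 28 = 30.

30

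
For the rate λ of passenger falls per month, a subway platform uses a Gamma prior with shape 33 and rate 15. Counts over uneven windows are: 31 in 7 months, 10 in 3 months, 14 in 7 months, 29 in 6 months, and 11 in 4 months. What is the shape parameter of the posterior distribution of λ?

128

Total count: 31 + 10 + 14 + 29 + 11 = 95.
Total exposure: 7 + 3 + 7 + 6 + 4 = 27 months.
By Gamma–Poisson conjugacy, the posterior is Gamma(α + Σx, β + Σt) = Gamma(33 + 95, 15 + 27) = Gamma(128, 42).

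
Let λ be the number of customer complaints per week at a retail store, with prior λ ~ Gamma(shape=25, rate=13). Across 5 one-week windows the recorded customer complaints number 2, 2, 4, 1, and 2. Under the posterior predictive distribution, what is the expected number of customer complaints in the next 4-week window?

Total count: 2 + 2 + 4 + 1 + 2 = 11.
Total exposure: 5 weeks.
The Gamma prior is conjugate for the Poisson rate, so λ | data ~ Gamma(25+11, 13+5) = Gamma(36, 18).
Predictive mean over a 4-week window = T·E[λ|data] = 4·36/18 = 8.

8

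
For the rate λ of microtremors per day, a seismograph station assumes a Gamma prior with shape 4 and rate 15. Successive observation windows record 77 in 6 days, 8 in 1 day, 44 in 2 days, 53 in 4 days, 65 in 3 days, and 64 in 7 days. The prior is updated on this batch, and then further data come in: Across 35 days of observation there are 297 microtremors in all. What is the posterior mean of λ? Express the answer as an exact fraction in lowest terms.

612/73

Total count: 77 + 8 + 44 + 53 + 65 + 64 = 311.
Total exposure: 6 + 1 + 2 + 4 + 3 + 7 = 23 days.
After the first batch: Gamma(4 + 311, 15 + 23) = Gamma(315, 38).
Total count 297 over total exposure 35 days.
After the second batch: Gamma(315 + 297, 38 + 35) = Gamma(612, 73).
Posterior mean = α'/β' = 612/73.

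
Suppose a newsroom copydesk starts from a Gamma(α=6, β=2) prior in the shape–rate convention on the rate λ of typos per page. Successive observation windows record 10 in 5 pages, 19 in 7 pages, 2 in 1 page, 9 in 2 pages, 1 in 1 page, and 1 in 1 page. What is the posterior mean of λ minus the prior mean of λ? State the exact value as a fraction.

-9/19

Total count: 10 + 19 + 2 + 9 + 1 + 1 = 42.
Total exposure: 5 + 7 + 1 + 2 + 1 + 1 = 17 pages.
Gamma(α, β) with Poisson data over total exposure Σt gives posterior Gamma(α+Σx, β+Σt) = Gamma(48, 19).
Posterior mean = 48/19 = 48/19; prior mean = 6/2 = 3. Difference = 48/19 − 3 = -9/19.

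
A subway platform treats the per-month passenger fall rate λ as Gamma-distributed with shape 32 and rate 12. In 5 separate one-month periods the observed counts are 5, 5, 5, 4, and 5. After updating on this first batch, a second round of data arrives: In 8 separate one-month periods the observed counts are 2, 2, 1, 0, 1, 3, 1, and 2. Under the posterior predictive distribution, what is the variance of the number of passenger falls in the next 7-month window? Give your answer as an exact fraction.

15232/625

Total count: 5 + 5 + 5 + 4 + 5 = 24.
Total exposure: 5 months.
After the first batch: Gamma(32 + 24, 12 + 5) = Gamma(56, 17).
Total count: 2 + 2 + 1 + 0 + 1 + 3 + 1 + 2 = 12.
Total exposure: 8 months.
After the second batch: Gamma(56 + 12, 17 + 8) = Gamma(68, 25).
The posterior predictive for a window of length T is Negative Binomial with variance T·α'·(β'+T)/β'² = 7·68·32/625 = 15232/625.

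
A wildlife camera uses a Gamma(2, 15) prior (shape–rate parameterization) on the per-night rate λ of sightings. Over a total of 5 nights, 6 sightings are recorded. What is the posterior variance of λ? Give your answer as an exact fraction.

1/50

Total count 6 over total exposure 5 nights.
By Gamma–Poisson conjugacy, the posterior is Gamma(α + Σx, β + Σt) = Gamma(2 + 6, 15 + 5) = Gamma(8, 20).
Posterior variance = α'/β'² = 8/400 = 1/50.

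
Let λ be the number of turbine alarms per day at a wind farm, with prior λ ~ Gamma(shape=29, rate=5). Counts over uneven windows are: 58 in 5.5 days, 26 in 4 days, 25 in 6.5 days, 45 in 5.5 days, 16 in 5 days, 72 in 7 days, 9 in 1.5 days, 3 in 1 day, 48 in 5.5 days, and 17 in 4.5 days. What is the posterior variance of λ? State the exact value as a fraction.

116/867

Total count: 58 + 26 + 25 + 45 + 16 + 72 + 9 + 3 + 48 + 17 = 319.
Total exposure: 5.5 + 4 + 6.5 + 5.5 + 5 + 7 + 1.5 + 1 + 5.5 + 4.5 = 46 days.
Posterior: α' = 29 + 319 = 348, β' = 5 + 46 = 51.
Posterior variance = α'/β'² = 348/2601 = 116/867.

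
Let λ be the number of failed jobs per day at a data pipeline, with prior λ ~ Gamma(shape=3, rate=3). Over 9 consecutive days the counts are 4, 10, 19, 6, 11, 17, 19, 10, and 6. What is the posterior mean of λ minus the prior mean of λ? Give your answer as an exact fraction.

31/4

Total count: 4 + 10 + 19 + 6 + 11 + 17 + 19 + 10 + 6 = 102.
Total exposure: 9 days.
Posterior: α' = 3 + 102 = 105, β' = 3 + 9 = 12.
Posterior mean = 105/12 = 35/4; prior mean = 3/3 = 1. Difference = 35/4 − 1 = 31/4.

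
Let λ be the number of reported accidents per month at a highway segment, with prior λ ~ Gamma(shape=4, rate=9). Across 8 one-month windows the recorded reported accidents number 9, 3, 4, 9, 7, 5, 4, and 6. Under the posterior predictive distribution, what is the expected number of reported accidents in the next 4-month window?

Total count: 9 + 3 + 4 + 9 + 7 + 5 + 4 + 6 = 47.
Total exposure: 8 months.
By Gamma–Poisson conjugacy, the posterior is Gamma(α + Σx, β + Σt) = Gamma(4 + 47, 9 + 8) = Gamma(51, 17).
Predictive mean over a 4-month window = T·E[λ|data] = 4·51/17 = 12.

12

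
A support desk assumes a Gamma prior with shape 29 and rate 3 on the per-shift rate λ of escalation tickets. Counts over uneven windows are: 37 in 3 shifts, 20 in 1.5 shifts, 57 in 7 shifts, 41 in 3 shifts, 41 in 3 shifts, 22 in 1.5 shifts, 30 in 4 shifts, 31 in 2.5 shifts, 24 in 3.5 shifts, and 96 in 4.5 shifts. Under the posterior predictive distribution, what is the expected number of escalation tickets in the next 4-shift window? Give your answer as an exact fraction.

3424/73

Total count: 37 + 20 + 57 + 41 + 41 + 22 + 30 + 31 + 24 + 96 = 399.
Total exposure: 3 + 1.5 + 7 + 3 + 3 + 1.5 + 4 + 2.5 + 3.5 + 4.5 = 33.5 shifts.
The Gamma prior is conjugate for the Poisson rate, so λ | data ~ Gamma(29+399, 3+33.5) = Gamma(428, 73/2).
Predictive mean over a 4-shift window = T·E[λ|data] = 4·428/(73/2) = 3424/73.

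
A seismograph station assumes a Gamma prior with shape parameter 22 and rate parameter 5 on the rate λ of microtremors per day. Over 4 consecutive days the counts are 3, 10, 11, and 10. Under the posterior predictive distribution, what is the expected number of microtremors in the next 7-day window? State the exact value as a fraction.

392/9

Total count: 3 + 10 + 11 + 10 = 34.
Total exposure: 4 days.
Posterior: α' = 22 + 34 = 56, β' = 5 + 4 = 9.
Predictive mean over a 7-day window = T·E[λ|data] = 7·56/9 = 392/9.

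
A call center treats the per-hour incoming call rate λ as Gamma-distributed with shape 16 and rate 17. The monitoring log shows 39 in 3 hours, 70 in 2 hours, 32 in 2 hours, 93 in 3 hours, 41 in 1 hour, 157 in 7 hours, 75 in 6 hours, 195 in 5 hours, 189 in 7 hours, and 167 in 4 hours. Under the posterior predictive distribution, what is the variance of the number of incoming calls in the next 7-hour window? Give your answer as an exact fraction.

Total count: 39 + 70 + 32 + 93 + 41 + 157 + 75 + 195 + 189 + 167 = 1058.
Total exposure: 3 + 2 + 2 + 3 + 1 + 7 + 6 + 5 + 7 + 4 = 40 hours.
Conjugate update: add total count to the shape and total exposure to the rate, giving Gamma(1074, 57).
The posterior predictive for a window of length T is Negative Binomial with variance T·α'·(β'+T)/β'² = 7·1074·64/3249 = 160384/1083.

160384/1083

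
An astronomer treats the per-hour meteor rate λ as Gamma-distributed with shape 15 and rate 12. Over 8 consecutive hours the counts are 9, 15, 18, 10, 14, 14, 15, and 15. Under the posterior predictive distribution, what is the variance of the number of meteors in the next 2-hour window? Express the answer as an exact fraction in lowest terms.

Total count: 9 + 15 + 18 + 10 + 14 + 14 + 15 + 15 = 110.
Total exposure: 8 hours.
Posterior: α' = 15 + 110 = 125, β' = 12 + 8 = 20.
The posterior predictive for a window of length T is Negative Binomial with variance T·α'·(β'+T)/β'² = 2·125·22/400 = 55/4.

55/4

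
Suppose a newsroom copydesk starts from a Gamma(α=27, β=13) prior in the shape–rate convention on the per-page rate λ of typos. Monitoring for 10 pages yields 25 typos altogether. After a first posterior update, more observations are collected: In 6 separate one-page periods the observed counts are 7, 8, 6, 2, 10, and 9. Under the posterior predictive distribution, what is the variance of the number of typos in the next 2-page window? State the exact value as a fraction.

5828/841

Total count 25 over total exposure 10 pages.
After the first batch: Gamma(27 + 25, 13 + 10) = Gamma(52, 23).
Total count: 7 + 8 + 6 + 2 + 10 + 9 = 42.
Total exposure: 6 pages.
After the second batch: Gamma(52 + 42, 23 + 6) = Gamma(94, 29).
The posterior predictive for a window of length T is Negative Binomial with variance T·α'·(β'+T)/β'² = 2·94·31/841 = 5828/841.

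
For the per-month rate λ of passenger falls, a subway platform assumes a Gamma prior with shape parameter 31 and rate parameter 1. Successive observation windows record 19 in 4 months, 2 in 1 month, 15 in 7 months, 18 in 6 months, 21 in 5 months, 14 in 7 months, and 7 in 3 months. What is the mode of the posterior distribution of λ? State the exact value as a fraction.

63/17

Total count: 19 + 2 + 15 + 18 + 21 + 14 + 7 = 96.
Total exposure: 4 + 1 + 7 + 6 + 5 + 7 + 3 = 33 months.
Conjugate update: add total count to the shape and total exposure to the rate, giving Gamma(127, 34).
Posterior mode = (α'−1)/β' = 126/34 = 63/17.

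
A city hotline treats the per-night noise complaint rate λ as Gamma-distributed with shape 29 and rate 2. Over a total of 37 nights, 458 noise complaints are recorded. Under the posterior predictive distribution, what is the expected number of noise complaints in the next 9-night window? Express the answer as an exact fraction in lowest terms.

1461/13

Total count 458 over total exposure 37 nights.
Posterior: α' = 29 + 458 = 487, β' = 2 + 37 = 39.
Predictive mean over a 9-night window = T·E[λ|data] = 9·487/39 = 1461/13.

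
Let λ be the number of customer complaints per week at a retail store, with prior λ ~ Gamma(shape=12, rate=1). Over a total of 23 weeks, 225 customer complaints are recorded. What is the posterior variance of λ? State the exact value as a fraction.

Total count 225 over total exposure 23 weeks.
Posterior: α' = 12 + 225 = 237, β' = 1 + 23 = 24.
Posterior variance = α'/β'² = 237/576 = 79/192.

79/192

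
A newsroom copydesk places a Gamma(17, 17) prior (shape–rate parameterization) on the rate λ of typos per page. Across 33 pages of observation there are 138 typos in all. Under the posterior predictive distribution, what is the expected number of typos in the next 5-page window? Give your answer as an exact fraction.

Total count 138 over total exposure 33 pages.
Conjugate update: add total count to the shape and total exposure to the rate, giving Gamma(155, 50).
Predictive mean over a 5-page window = T·E[λ|data] = 5·155/50 = 31/2.

31/2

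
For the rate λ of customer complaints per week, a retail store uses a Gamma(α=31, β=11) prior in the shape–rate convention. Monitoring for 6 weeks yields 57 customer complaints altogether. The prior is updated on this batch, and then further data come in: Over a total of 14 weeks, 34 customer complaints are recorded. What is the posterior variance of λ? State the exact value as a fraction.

122/961

Total count 57 over total exposure 6 weeks.
After the first batch: Gamma(31 + 57, 11 + 6) = Gamma(88, 17).
Total count 34 over total exposure 14 weeks.
After the second batch: Gamma(88 + 34, 17 + 14) = Gamma(122, 31).
Posterior variance = α'/β'² = 122/961.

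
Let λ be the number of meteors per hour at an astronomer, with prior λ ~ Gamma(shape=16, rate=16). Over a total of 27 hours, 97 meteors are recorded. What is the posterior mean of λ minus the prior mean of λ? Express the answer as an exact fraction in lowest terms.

70/43

Total count 97 over total exposure 27 hours.
By Gamma–Poisson conjugacy, the posterior is Gamma(α + Σx, β + Σt) = Gamma(16 + 97, 16 + 27) = Gamma(113, 43).
Posterior mean = 113/43 = 113/43; prior mean = 16/16 = 1. Difference = 113/43 − 1 = 70/43.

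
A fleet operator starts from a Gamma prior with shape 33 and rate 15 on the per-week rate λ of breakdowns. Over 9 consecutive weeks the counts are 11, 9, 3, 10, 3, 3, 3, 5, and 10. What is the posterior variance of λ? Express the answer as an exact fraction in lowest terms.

5/32

Total count: 11 + 9 + 3 + 10 + 3 + 3 + 3 + 5 + 10 = 57.
Total exposure: 9 weeks.
The Gamma prior is conjugate for the Poisson rate, so λ | data ~ Gamma(33+57, 15+9) = Gamma(90, 24).
Posterior variance = α'/β'² = 90/576 = 5/32.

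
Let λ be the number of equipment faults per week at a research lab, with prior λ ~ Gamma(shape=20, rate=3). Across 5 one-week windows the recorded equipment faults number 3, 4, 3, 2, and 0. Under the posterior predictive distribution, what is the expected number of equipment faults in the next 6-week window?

24

Total count: 3 + 4 + 3 + 2 + 0 = 12.
Total exposure: 5 weeks.
Posterior: α' = 20 + 12 = 32, β' = 3 + 5 = 8.
Predictive mean over a 6-week window = T·E[λ|data] = 6·32/8 = 24.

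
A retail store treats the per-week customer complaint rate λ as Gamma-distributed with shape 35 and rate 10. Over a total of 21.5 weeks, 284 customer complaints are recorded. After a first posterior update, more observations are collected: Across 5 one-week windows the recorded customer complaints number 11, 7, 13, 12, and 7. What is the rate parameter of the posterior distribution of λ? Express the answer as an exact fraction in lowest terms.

73/2

Total count 284 over total exposure 21.5 weeks.
After the first batch: Gamma(35 + 284, 10 + 21.5) = Gamma(319, 63/2).
Total count: 11 + 7 + 13 + 12 + 7 = 50.
Total exposure: 5 weeks.
After the second batch: Gamma(319 + 50, 63/2 + 5) = Gamma(369, 73/2).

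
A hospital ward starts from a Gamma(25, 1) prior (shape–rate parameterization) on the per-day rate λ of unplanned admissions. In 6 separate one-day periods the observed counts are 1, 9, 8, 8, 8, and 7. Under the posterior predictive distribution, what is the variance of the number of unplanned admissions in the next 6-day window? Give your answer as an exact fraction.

5148/49

Total count: 1 + 9 + 8 + 8 + 8 + 7 = 41.
Total exposure: 6 days.
Posterior: α' = 25 + 41 = 66, β' = 1 + 6 = 7.
The posterior predictive for a window of length T is Negative Binomial with variance T·α'·(β'+T)/β'² = 6·66·13/49 = 5148/49.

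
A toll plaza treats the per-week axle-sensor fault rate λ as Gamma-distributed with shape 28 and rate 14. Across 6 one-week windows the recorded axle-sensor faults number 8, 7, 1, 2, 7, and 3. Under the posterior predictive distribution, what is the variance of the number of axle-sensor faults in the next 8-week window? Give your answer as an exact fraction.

Total count: 8 + 7 + 1 + 2 + 7 + 3 = 28.
Total exposure: 6 weeks.
By Gamma–Poisson conjugacy, the posterior is Gamma(α + Σx, β + Σt) = Gamma(28 + 28, 14 + 6) = Gamma(56, 20).
The posterior predictive for a window of length T is Negative Binomial with variance T·α'·(β'+T)/β'² = 8·56·28/400 = 784/25.

784/25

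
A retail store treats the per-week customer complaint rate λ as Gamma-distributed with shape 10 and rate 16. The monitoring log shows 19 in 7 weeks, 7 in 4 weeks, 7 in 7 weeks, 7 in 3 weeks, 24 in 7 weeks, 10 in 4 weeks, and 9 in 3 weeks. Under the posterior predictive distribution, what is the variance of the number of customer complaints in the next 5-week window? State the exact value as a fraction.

8680/867

Total count: 19 + 7 + 7 + 7 + 24 + 10 + 9 = 83.
Total exposure: 7 + 4 + 7 + 3 + 7 + 4 + 3 = 35 weeks.
Posterior: α' = 10 + 83 = 93, β' = 16 + 35 = 51.
The posterior predictive for a window of length T is Negative Binomial with variance T·α'·(β'+T)/β'² = 5·93·56/2601 = 8680/867.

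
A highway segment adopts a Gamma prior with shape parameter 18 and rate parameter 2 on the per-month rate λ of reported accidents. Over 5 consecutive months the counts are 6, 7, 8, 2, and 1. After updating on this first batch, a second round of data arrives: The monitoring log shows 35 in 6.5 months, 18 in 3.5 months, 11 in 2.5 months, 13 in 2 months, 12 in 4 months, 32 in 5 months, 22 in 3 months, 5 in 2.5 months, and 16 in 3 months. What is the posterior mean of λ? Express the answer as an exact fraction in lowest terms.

206/39

Total count: 6 + 7 + 8 + 2 + 1 = 24.
Total exposure: 5 months.
After the first batch: Gamma(18 + 24, 2 + 5) = Gamma(42, 7).
Total count: 35 + 18 + 11 + 13 + 12 + 32 + 22 + 5 + 16 = 164.
Total exposure: 6.5 + 3.5 + 2.5 + 2 + 4 + 5 + 3 + 2.5 + 3 = 32 months.
After the second batch: Gamma(42 + 164, 7 + 32) = Gamma(206, 39).
Posterior mean = α'/β' = 206/39.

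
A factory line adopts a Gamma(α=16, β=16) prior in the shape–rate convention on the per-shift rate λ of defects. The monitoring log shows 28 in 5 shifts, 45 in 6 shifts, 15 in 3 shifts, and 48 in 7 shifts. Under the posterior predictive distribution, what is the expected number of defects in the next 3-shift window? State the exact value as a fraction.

456/37

Total count: 28 + 45 + 15 + 48 = 136.
Total exposure: 5 + 6 + 3 + 7 = 21 shifts.
By Gamma–Poisson conjugacy, the posterior is Gamma(α + Σx, β + Σt) = Gamma(16 + 136, 16 + 21) = Gamma(152, 37).
Predictive mean over a 3-shift window = T·E[λ|data] = 3·152/37 = 456/37.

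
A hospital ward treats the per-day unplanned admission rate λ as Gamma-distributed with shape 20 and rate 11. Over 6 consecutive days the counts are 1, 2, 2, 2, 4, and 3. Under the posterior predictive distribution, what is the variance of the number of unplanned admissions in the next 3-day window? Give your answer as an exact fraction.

120/17

Total count: 1 + 2 + 2 + 2 + 4 + 3 = 14.
Total exposure: 6 days.
Gamma(α, β) with Poisson data over total exposure Σt gives posterior Gamma(α+Σx, β+Σt) = Gamma(34, 17).
The posterior predictive for a window of length T is Negative Binomial with variance T·α'·(β'+T)/β'² = 3·34·20/289 = 120/17.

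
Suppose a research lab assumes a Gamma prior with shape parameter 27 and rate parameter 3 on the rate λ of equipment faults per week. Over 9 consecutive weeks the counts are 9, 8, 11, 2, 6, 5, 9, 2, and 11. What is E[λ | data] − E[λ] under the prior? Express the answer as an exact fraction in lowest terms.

-3/2

Total count: 9 + 8 + 11 + 2 + 6 + 5 + 9 + 2 + 11 = 63.
Total exposure: 9 weeks.
Posterior: α' = 27 + 63 = 90, β' = 3 + 9 = 12.
Posterior mean = 90/12 = 15/2; prior mean = 27/3 = 9. Difference = 15/2 − 9 = -3/2.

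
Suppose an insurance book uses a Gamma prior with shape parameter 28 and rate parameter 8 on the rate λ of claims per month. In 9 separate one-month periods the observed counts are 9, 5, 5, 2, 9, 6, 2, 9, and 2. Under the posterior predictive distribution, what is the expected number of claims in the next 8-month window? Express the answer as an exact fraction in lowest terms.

616/17

Total count: 9 + 5 + 5 + 2 + 9 + 6 + 2 + 9 + 2 = 49.
Total exposure: 9 months.
Posterior: α' = 28 + 49 = 77, β' = 8 + 9 = 17.
Predictive mean over an 8-month window = T·E[λ|data] = 8·77/17 = 616/17.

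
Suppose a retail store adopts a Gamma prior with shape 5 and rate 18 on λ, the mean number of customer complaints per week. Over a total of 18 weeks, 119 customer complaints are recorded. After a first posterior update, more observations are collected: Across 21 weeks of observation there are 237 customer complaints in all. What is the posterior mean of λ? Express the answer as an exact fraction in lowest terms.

Total count 119 over total exposure 18 weeks.
After the first batch: Gamma(5 + 119, 18 + 18) = Gamma(124, 36).
Total count 237 over total exposure 21 weeks.
After the second batch: Gamma(124 + 237, 36 + 21) = Gamma(361, 57).
Posterior mean = α'/β' = 361/57 = 19/3.

19/3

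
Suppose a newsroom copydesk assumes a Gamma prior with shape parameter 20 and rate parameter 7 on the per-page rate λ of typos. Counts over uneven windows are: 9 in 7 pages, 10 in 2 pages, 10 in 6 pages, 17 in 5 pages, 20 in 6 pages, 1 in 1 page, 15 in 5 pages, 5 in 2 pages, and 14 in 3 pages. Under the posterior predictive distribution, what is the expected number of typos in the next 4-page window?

Total count: 9 + 10 + 10 + 17 + 20 + 1 + 15 + 5 + 14 = 101.
Total exposure: 7 + 2 + 6 + 5 + 6 + 1 + 5 + 2 + 3 = 37 pages.
Conjugate update: add total count to the shape and total exposure to the rate, giving Gamma(121, 44).
Predictive mean over a 4-page window = T·E[λ|data] = 4·121/44 = 11.

11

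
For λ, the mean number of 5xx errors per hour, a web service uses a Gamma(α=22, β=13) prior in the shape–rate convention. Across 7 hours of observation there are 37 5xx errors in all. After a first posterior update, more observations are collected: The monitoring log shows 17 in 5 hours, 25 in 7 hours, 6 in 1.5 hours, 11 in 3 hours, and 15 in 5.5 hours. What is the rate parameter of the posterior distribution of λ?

Total count 37 over total exposure 7 hours.
After the first batch: Gamma(22 + 37, 13 + 7) = Gamma(59, 20).
Total count: 17 + 25 + 6 + 11 + 15 = 74.
Total exposure: 5 + 7 + 1.5 + 3 + 5.5 = 22 hours.
After the second batch: Gamma(59 + 74, 20 + 22) = Gamma(133, 42).

42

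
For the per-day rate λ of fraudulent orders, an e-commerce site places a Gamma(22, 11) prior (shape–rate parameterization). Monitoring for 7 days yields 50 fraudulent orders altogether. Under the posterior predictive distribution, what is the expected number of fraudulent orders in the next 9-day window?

Total count 50 over total exposure 7 days.
Gamma(α, β) with Poisson data over total exposure Σt gives posterior Gamma(α+Σx, β+Σt) = Gamma(72, 18).
Predictive mean over a 9-day window = T·E[λ|data] = 9·72/18 = 36.

36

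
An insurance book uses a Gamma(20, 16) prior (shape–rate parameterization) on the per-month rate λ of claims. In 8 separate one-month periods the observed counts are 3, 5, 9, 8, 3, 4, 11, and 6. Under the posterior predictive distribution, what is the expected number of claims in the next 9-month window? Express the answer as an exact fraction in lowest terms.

Total count: 3 + 5 + 9 + 8 + 3 + 4 + 11 + 6 = 49.
Total exposure: 8 months.
Gamma(α, β) with Poisson data over total exposure Σt gives posterior Gamma(α+Σx, β+Σt) = Gamma(69, 24).
Predictive mean over a 9-month window = T·E[λ|data] = 9·69/24 = 207/8.

207/8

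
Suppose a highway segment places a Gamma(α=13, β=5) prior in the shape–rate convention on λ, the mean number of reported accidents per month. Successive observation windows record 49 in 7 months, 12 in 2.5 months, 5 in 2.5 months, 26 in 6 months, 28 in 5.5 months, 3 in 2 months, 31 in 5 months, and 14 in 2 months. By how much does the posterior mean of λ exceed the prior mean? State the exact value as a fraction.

Total count: 49 + 12 + 5 + 26 + 28 + 3 + 31 + 14 = 168.
Total exposure: 7 + 2.5 + 2.5 + 6 + 5.5 + 2 + 5 + 2 = 32.5 months.
The Gamma prior is conjugate for the Poisson rate, so λ | data ~ Gamma(13+168, 5+32.5) = Gamma(181, 75/2).
Posterior mean = 181/(75/2) = 362/75; prior mean = 13/5 = 13/5. Difference = 362/75 − 13/5 = 167/75.

167/75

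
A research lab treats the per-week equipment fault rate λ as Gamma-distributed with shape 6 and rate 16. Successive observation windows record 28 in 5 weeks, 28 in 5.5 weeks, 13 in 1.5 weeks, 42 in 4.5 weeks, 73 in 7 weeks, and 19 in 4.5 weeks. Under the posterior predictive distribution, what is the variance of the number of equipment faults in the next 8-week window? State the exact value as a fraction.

494/11

Total count: 28 + 28 + 13 + 42 + 73 + 19 = 203.
Total exposure: 5 + 5.5 + 1.5 + 4.5 + 7 + 4.5 = 28 weeks.
Conjugate update: add total count to the shape and total exposure to the rate, giving Gamma(209, 44).
The posterior predictive for a window of length T is Negative Binomial with variance T·α'·(β'+T)/β'² = 8·209·52/1936 = 494/11.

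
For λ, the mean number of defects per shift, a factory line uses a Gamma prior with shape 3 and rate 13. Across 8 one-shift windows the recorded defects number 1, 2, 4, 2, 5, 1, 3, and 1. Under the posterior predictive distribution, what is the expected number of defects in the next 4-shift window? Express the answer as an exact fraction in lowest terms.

88/21

Total count: 1 + 2 + 4 + 2 + 5 + 1 + 3 + 1 = 19.
Total exposure: 8 shifts.
Posterior: α' = 3 + 19 = 22, β' = 13 + 8 = 21.
Predictive mean over a 4-shift window = T·E[λ|data] = 4·22/21 = 88/21.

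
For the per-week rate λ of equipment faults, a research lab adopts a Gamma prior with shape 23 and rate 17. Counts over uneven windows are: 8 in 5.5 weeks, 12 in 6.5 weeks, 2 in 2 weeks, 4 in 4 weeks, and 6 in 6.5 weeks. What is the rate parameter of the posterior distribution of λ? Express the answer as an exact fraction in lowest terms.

83/2

Total count: 8 + 12 + 2 + 4 + 6 = 32.
Total exposure: 5.5 + 6.5 + 2 + 4 + 6.5 = 24.5 weeks.
Gamma(α, β) with Poisson data over total exposure Σt gives posterior Gamma(α+Σx, β+Σt) = Gamma(55, 83/2).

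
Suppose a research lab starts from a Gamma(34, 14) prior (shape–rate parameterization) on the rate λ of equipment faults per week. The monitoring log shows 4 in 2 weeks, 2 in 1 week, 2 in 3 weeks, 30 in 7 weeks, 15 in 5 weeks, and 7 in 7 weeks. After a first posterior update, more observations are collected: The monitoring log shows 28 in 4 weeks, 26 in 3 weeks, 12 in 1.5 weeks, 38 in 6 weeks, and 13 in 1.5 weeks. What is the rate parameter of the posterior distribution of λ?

55

Total count: 4 + 2 + 2 + 30 + 15 + 7 = 60.
Total exposure: 2 + 1 + 3 + 7 + 5 + 7 = 25 weeks.
After the first batch: Gamma(34 + 60, 14 + 25) = Gamma(94, 39).
Total count: 28 + 26 + 12 + 38 + 13 = 117.
Total exposure: 4 + 3 + 1.5 + 6 + 1.5 = 16 weeks.
After the second batch: Gamma(94 + 117, 39 + 16) = Gamma(211, 55).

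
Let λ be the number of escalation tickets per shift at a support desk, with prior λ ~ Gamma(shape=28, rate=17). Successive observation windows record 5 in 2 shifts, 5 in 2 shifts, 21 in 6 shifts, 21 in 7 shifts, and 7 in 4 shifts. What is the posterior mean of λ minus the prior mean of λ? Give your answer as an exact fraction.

415/646

Total count: 5 + 5 + 21 + 21 + 7 = 59.
Total exposure: 2 + 2 + 6 + 7 + 4 = 21 shifts.
Conjugate update: add total count to the shape and total exposure to the rate, giving Gamma(87, 38).
Posterior mean = 87/38 = 87/38; prior mean = 28/17 = 28/17. Difference = 87/38 − 28/17 = 415/646.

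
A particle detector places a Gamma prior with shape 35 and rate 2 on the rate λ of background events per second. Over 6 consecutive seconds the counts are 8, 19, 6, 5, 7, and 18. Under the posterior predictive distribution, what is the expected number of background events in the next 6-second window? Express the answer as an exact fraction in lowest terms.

Total count: 8 + 19 + 6 + 5 + 7 + 18 = 63.
Total exposure: 6 seconds.
The Gamma prior is conjugate for the Poisson rate, so λ | data ~ Gamma(35+63, 2+6) = Gamma(98, 8).
Predictive mean over a 6-second window = T·E[λ|data] = 6·98/8 = 147/2.

147/2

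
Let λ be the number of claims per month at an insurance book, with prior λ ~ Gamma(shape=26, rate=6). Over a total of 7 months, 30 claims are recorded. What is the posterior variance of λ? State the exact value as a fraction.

56/169

Total count 30 over total exposure 7 months.
Conjugate update: add total count to the shape and total exposure to the rate, giving Gamma(56, 13).
Posterior variance = α'/β'² = 56/169.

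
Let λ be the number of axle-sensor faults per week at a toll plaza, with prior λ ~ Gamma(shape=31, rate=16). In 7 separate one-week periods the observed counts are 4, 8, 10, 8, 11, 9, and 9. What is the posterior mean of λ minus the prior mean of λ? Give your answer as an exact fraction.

Total count: 4 + 8 + 10 + 8 + 11 + 9 + 9 = 59.
Total exposure: 7 weeks.
Posterior: α' = 31 + 59 = 90, β' = 16 + 7 = 23.
Posterior mean = 90/23 = 90/23; prior mean = 31/16 = 31/16. Difference = 90/23 − 31/16 = 727/368.

727/368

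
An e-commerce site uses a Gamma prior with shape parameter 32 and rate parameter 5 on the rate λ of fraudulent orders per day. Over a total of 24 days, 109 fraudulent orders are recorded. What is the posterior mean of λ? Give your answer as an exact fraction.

141/29

Total count 109 over total exposure 24 days.
By Gamma–Poisson conjugacy, the posterior is Gamma(α + Σx, β + Σt) = Gamma(32 + 109, 5 + 24) = Gamma(141, 29).
Posterior mean = α'/β' = 141/29.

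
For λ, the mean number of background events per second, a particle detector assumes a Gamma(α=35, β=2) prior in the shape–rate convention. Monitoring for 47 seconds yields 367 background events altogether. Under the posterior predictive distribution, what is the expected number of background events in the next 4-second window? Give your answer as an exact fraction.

Total count 367 over total exposure 47 seconds.
Conjugate update: add total count to the shape and total exposure to the rate, giving Gamma(402, 49).
Predictive mean over a 4-second window = T·E[λ|data] = 4·402/49 = 1608/49.

1608/49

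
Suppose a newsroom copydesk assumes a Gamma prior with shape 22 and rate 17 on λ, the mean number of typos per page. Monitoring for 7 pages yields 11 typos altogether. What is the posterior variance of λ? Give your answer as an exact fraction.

11/192

Total count 11 over total exposure 7 pages.
Posterior: α' = 22 + 11 = 33, β' = 17 + 7 = 24.
Posterior variance = α'/β'² = 33/576 = 11/192.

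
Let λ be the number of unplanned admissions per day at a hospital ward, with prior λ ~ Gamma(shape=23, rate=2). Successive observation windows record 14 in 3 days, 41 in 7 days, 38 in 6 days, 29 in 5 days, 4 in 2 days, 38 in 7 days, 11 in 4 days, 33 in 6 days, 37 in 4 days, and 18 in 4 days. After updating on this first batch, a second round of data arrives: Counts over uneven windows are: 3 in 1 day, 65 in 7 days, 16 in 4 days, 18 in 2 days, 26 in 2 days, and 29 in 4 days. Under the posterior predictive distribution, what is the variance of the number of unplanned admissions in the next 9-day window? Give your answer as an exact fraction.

Total count: 14 + 41 + 38 + 29 + 4 + 38 + 11 + 33 + 37 + 18 = 263.
Total exposure: 3 + 7 + 6 + 5 + 2 + 7 + 4 + 6 + 4 + 4 = 48 days.
After the first batch: Gamma(23 + 263, 2 + 48) = Gamma(286, 50).
Total count: 3 + 65 + 16 + 18 + 26 + 29 = 157.
Total exposure: 1 + 7 + 4 + 2 + 2 + 4 = 20 days.
After the second batch: Gamma(286 + 157, 50 + 20) = Gamma(443, 70).
The posterior predictive for a window of length T is Negative Binomial with variance T·α'·(β'+T)/β'² = 9·443·79/4900 = 314973/4900.

314973/4900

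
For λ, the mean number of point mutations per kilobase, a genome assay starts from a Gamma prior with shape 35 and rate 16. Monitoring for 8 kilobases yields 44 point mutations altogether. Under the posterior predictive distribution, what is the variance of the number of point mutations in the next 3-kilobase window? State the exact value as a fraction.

Total count 44 over total exposure 8 kilobases.
Gamma(α, β) with Poisson data over total exposure Σt gives posterior Gamma(α+Σx, β+Σt) = Gamma(79, 24).
The posterior predictive for a window of length T is Negative Binomial with variance T·α'·(β'+T)/β'² = 3·79·27/576 = 711/64.

711/64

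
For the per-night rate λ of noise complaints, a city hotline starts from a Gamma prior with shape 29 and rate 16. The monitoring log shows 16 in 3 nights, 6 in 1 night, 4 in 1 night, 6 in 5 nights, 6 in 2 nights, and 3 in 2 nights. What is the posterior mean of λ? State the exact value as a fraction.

7/3

Total count: 16 + 6 + 4 + 6 + 6 + 3 = 41.
Total exposure: 3 + 1 + 1 + 5 + 2 + 2 = 14 nights.
Gamma(α, β) with Poisson data over total exposure Σt gives posterior Gamma(α+Σx, β+Σt) = Gamma(70, 30).
Posterior mean = α'/β' = 70/30 = 7/3.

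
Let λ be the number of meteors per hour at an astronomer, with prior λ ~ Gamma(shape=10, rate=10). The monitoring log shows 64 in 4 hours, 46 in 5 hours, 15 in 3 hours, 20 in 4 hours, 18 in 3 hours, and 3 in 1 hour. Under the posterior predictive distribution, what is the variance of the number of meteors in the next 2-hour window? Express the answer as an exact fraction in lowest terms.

Total count: 64 + 46 + 15 + 20 + 18 + 3 = 166.
Total exposure: 4 + 5 + 3 + 4 + 3 + 1 = 20 hours.
Conjugate update: add total count to the shape and total exposure to the rate, giving Gamma(176, 30).
The posterior predictive for a window of length T is Negative Binomial with variance T·α'·(β'+T)/β'² = 2·176·32/900 = 2816/225.

2816/225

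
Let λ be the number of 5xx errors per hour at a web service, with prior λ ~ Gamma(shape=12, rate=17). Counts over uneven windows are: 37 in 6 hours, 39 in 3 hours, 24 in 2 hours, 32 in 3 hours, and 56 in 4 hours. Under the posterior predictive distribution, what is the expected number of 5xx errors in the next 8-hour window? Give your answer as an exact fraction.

320/7

Total count: 37 + 39 + 24 + 32 + 56 = 188.
Total exposure: 6 + 3 + 2 + 3 + 4 = 18 hours.
By Gamma–Poisson conjugacy, the posterior is Gamma(α + Σx, β + Σt) = Gamma(12 + 188, 17 + 18) = Gamma(200, 35).
Predictive mean over an 8-hour window = T·E[λ|data] = 8·200/35 = 320/7.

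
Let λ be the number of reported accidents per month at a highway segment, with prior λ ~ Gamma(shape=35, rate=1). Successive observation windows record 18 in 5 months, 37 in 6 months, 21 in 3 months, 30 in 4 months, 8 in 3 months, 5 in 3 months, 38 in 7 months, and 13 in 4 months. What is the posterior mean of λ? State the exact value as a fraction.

Total count: 18 + 37 + 21 + 30 + 8 + 5 + 38 + 13 = 170.
Total exposure: 5 + 6 + 3 + 4 + 3 + 3 + 7 + 4 = 35 months.
Posterior: α' = 35 + 170 = 205, β' = 1 + 35 = 36.
Posterior mean = α'/β' = 205/36.

205/36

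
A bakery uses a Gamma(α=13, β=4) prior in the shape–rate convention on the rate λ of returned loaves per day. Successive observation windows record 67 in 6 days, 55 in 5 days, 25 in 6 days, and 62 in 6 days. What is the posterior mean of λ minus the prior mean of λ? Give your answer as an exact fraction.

179/36

Total count: 67 + 55 + 25 + 62 = 209.
Total exposure: 6 + 5 + 6 + 6 = 23 days.
Posterior: α' = 13 + 209 = 222, β' = 4 + 23 = 27.
Posterior mean = 222/27 = 74/9; prior mean = 13/4 = 13/4. Difference = 74/9 − 13/4 = 179/36.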